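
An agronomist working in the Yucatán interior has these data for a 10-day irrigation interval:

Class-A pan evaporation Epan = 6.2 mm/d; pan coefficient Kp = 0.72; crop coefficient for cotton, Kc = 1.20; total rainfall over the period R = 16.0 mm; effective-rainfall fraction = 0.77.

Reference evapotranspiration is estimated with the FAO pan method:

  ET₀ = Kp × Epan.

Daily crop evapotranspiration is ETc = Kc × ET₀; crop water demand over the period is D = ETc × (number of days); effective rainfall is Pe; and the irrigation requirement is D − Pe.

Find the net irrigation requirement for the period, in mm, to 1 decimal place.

ET₀ = 0.72 × 6.2 = 4.4640 mm/d
ETc = Kc × ET₀ = 1.20 × 4.4640 = 5.3568 mm/d
Crop demand D = ETc × 10 d = 5.3568 × 10 = 53.568 mm
Pe = 0.77 × 16.0 = 12.320 mm
D − Pe = 53.568 − 12.320 = 41.248 mm

41.2 mm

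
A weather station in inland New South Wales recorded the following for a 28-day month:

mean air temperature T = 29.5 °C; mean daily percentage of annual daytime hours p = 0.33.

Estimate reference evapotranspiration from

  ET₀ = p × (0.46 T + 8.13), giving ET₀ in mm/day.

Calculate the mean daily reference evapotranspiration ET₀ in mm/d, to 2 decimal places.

7.16 mm/d

ET₀ = 0.33 × (0.46 × 29.5 + 8.13) = 0.33 × 21.700 = 7.1610 mm/d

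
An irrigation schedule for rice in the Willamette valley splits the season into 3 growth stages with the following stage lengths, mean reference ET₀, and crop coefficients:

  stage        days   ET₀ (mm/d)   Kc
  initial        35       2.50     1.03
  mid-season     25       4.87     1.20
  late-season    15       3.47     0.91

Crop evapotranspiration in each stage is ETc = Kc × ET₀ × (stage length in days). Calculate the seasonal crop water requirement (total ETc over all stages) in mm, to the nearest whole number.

284 mm

initial: 1.03 × 2.50 × 35 = 90.13 mm
mid-season: 1.20 × 4.87 × 25 = 146.10 mm
late-season: 0.91 × 3.47 × 15 = 47.37 mm
Seasonal total = 283.60 mm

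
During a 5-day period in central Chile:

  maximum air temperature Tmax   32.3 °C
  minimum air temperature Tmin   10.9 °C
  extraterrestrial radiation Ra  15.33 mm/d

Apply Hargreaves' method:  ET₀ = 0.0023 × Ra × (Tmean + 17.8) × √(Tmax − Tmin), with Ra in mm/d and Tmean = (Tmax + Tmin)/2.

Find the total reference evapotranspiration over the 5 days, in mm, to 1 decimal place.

32.1 mm

Tmean = (32.3 + 10.9)/2 = 21.60 °C
ET₀ = 0.0023 × 15.33 × (21.60 + 17.8) × √21.4 = 0.0023 × 15.33 × 39.40 × 4.6260 = 6.4265 mm/d
Over 5 days: 6.4265 × 5 = 32.133 mm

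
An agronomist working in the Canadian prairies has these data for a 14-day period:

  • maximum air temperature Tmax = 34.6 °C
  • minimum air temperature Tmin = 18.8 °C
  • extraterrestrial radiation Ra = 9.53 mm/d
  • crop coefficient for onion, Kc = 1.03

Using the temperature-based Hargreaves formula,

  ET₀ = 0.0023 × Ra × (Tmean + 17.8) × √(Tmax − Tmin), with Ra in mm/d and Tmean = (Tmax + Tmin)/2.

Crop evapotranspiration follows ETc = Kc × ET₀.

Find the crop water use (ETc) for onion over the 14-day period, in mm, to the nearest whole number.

56 mm

Tmean = (34.6 + 18.8)/2 = 26.70 °C
ET₀ = 0.0023 × 9.53 × (26.70 + 17.8) × √15.8 = 0.0023 × 9.53 × 44.50 × 3.9749 = 3.8771 mm/d
ETc = Kc × ET₀ = 1.03 × 3.8771 = 3.9934 mm/d
Over 14 days: 3.9934 × 14 = 55.908 mm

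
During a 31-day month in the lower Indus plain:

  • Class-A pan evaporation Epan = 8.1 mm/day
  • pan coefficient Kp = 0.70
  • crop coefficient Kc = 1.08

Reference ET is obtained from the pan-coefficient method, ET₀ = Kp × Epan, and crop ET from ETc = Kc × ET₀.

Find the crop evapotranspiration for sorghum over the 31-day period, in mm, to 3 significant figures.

190 mm

ET₀ = 0.70 × 8.1 = 5.6700 mm/d
ETc = Kc × ET₀ = 1.08 × 5.6700 = 6.1236 mm/d
Over 31 days: 6.1236 × 31 = 189.832 mm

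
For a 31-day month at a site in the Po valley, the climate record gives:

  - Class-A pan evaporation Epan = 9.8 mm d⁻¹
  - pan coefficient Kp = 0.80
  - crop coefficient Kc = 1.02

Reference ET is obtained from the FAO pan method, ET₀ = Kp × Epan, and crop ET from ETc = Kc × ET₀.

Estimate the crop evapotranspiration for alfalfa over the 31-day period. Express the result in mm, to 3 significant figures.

248 mm

ET₀ = 0.80 × 9.8 = 7.8400 mm/d
ETc = Kc × ET₀ = 1.02 × 7.8400 = 7.9968 mm/d
Over 31 days: 7.9968 × 31 = 247.901 mm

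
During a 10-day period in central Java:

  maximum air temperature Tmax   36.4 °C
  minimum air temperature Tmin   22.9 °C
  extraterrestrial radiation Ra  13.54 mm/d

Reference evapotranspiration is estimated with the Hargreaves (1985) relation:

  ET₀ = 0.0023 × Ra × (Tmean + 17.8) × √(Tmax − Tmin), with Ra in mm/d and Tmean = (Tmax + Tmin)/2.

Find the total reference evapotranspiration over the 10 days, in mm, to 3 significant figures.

Tmean = (36.4 + 22.9)/2 = 29.65 °C
ET₀ = 0.0023 × 13.54 × (29.65 + 17.8) × √13.5 = 0.0023 × 13.54 × 47.45 × 3.6742 = 5.4293 mm/d
Over 10 days: 5.4293 × 10 = 54.293 mm

54.3 mm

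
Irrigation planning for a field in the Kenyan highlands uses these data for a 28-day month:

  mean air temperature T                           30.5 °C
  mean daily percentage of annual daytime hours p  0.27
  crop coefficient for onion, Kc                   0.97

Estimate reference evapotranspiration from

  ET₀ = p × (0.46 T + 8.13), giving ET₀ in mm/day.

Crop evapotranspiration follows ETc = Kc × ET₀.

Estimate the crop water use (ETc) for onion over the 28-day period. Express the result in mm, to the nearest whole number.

ET₀ = 0.27 × (0.46 × 30.5 + 8.13) = 0.27 × 22.160 = 5.9832 mm/d
ETc = Kc × ET₀ = 0.97 × 5.9832 = 5.8037 mm/d
Over 28 days: 5.8037 × 28 = 162.504 mm

163 mm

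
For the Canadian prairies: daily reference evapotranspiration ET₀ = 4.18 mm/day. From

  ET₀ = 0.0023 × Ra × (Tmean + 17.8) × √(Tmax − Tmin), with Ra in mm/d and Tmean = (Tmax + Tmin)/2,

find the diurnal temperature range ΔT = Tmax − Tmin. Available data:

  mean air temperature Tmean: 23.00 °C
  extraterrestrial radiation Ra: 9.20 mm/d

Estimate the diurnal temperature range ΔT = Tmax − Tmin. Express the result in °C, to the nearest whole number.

23 °C

√ΔT = ET₀ / [0.0023 × Ra × (Tmean+17.8)] = 4.18 / (0.0023 × 9.20 × 40.80) = 4.8417
ΔT = 4.8417² = 23.442 °C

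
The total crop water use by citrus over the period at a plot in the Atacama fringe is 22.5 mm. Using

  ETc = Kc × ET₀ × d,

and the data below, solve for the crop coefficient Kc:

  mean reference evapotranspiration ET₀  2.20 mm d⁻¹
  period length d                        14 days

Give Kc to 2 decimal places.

0.73

ETc = Kc × ET₀ × d  ⇒  Kc = ETc / (ET₀ × d)
Kc = 22.5 / (2.20 × 14) = 22.5 / 30.80 = 0.7305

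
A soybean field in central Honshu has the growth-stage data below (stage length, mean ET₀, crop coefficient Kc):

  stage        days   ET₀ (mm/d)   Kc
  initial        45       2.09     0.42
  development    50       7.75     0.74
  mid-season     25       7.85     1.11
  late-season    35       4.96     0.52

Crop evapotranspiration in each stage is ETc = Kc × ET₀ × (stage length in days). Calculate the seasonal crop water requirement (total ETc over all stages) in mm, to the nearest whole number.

634 mm

initial: 0.42 × 2.09 × 45 = 39.50 mm
development: 0.74 × 7.75 × 50 = 286.75 mm
mid-season: 1.11 × 7.85 × 25 = 217.84 mm
late-season: 0.52 × 4.96 × 35 = 90.27 mm
Seasonal total = 634.36 mm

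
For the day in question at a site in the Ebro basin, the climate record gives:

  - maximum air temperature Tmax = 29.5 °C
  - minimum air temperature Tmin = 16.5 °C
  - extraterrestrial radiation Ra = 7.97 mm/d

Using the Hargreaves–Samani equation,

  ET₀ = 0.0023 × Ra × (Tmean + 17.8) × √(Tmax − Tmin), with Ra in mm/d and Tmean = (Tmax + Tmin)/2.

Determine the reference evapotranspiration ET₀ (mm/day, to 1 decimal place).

Tmean = (29.5 + 16.5)/2 = 23.00 °C
ET₀ = 0.0023 × 7.97 × (23.00 + 17.8) × √13.0 = 0.0023 × 7.97 × 40.80 × 3.6056 = 2.6966 mm/d

2.7 mm/day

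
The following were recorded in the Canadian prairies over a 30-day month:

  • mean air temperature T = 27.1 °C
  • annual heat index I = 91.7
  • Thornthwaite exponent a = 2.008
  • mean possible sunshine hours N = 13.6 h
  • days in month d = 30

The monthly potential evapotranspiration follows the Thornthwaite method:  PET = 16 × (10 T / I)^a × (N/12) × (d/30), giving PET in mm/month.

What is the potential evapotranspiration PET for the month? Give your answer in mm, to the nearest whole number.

160 mm

10T/I = 10 × 27.1 / 91.7 = 2.9553
(10T/I)^a = 2.9553^2.008 = 8.8098
Uncorrected PET = 16 × 8.8098 = 140.957 mm
Correction = (N/12)(d/30) = (13.6/12)(30/30) = 1.1333
PET = 140.957 × 1.1333 = 159.747 mm/month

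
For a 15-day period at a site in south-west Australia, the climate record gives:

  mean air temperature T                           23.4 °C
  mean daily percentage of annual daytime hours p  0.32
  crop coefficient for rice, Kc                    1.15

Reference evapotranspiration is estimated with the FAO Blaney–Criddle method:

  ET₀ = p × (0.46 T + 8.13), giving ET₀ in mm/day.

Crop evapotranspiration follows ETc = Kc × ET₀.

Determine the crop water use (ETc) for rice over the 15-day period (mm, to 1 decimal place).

104.3 mm

ET₀ = 0.32 × (0.46 × 23.4 + 8.13) = 0.32 × 18.894 = 6.0461 mm/d
ETc = Kc × ET₀ = 1.15 × 6.0461 = 6.9530 mm/d
Over 15 days: 6.9530 × 15 = 104.295 mm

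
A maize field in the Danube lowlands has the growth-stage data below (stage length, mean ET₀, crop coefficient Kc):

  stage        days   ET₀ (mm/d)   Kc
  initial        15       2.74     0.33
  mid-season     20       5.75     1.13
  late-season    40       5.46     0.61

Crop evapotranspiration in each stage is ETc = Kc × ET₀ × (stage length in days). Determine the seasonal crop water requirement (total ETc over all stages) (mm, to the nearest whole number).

277 mm

initial: 0.33 × 2.74 × 15 = 13.56 mm
mid-season: 1.13 × 5.75 × 20 = 129.95 mm
late-season: 0.61 × 5.46 × 40 = 133.22 mm
Seasonal total = 276.73 mm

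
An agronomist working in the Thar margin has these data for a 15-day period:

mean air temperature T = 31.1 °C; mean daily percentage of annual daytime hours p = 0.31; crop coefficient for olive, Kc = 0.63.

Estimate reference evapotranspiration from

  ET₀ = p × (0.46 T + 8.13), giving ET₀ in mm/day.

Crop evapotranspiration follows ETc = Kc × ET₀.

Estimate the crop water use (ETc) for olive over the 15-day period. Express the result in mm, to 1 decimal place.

65.7 mm

ET₀ = 0.31 × (0.46 × 31.1 + 8.13) = 0.31 × 22.436 = 6.9552 mm/d
ETc = Kc × ET₀ = 0.63 × 6.9552 = 4.3818 mm/d
Over 15 days: 4.3818 × 15 = 65.727 mm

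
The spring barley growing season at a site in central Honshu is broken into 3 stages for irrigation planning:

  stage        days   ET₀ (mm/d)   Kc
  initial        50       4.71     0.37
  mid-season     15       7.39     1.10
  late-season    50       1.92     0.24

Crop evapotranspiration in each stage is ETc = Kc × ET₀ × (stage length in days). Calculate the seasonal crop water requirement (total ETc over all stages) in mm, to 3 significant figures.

232 mm

initial: 0.37 × 4.71 × 50 = 87.14 mm
mid-season: 1.10 × 7.39 × 15 = 121.94 mm
late-season: 0.24 × 1.92 × 50 = 23.04 mm
Seasonal total = 232.12 mm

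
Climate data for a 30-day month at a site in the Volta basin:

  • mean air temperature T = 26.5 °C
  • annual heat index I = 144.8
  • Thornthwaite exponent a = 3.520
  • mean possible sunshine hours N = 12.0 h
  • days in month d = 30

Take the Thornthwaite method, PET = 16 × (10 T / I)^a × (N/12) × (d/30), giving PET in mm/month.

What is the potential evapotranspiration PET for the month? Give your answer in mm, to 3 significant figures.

10T/I = 10 × 26.5 / 144.8 = 1.8301
(10T/I)^a = 1.8301^3.520 = 8.3929
Uncorrected PET = 16 × 8.3929 = 134.286 mm
Correction = (N/12)(d/30) = (12.0/12)(30/30) = 1.0000
PET = 134.286 × 1.0000 = 134.286 mm/month

134 mm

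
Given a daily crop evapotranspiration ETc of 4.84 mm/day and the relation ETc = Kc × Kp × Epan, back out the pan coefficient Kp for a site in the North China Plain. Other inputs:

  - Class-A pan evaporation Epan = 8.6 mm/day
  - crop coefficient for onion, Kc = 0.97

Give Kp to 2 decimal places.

0.58

ETc = Kc × Kp × Epan  ⇒  Kp = ETc / (Kc × Epan)
Kp = 4.84 / (0.97 × 8.6) = 4.84 / 8.342 = 0.5802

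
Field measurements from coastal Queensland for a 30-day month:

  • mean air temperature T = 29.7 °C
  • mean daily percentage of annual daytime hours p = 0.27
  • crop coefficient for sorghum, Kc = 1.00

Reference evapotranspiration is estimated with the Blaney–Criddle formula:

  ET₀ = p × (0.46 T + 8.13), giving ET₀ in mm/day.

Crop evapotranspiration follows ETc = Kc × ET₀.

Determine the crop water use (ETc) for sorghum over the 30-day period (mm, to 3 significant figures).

ET₀ = 0.27 × (0.46 × 29.7 + 8.13) = 0.27 × 21.792 = 5.8838 mm/d
ETc = Kc × ET₀ = 1.00 × 5.8838 = 5.8838 mm/d
Over 30 days: 5.8838 × 30 = 176.514 mm

177 mm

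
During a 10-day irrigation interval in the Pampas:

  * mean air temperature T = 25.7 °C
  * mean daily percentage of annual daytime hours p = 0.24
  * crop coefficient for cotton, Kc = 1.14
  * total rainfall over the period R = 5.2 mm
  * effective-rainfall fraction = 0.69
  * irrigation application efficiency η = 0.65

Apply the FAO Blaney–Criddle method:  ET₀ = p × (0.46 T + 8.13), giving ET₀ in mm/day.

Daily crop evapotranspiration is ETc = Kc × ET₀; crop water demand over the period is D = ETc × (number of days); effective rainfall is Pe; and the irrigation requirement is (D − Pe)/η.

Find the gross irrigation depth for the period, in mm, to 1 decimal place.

ET₀ = 0.24 × (0.46 × 25.7 + 8.13) = 0.24 × 19.952 = 4.7885 mm/d
ETc = Kc × ET₀ = 1.14 × 4.7885 = 5.4589 mm/d
Crop demand D = ETc × 10 d = 5.4589 × 10 = 54.589 mm
Pe = 0.69 × 5.2 = 3.588 mm
D − Pe = 54.589 − 3.588 = 51.001 mm
Gross irrigation = 51.001 / 0.65 = 78.463 mm

78.5 mm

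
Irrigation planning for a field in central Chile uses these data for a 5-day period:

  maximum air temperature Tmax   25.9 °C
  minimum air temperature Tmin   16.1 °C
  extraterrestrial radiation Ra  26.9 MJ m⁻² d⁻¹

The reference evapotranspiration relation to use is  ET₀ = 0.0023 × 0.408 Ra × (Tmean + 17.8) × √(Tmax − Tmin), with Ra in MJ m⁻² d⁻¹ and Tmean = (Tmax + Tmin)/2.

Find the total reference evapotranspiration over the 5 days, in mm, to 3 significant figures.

15.3 mm

Tmean = (25.9 + 16.1)/2 = 21.00 °C
0.408 Ra = 0.408 × 26.9 = 10.9752 mm/d equivalent
ET₀ = 0.0023 × 10.9752 × (21.00 + 17.8) × √9.8 = 0.0023 × 10.9752 × 38.80 × 3.1305 = 3.0661 mm/d
Over 5 days: 3.0661 × 5 = 15.331 mm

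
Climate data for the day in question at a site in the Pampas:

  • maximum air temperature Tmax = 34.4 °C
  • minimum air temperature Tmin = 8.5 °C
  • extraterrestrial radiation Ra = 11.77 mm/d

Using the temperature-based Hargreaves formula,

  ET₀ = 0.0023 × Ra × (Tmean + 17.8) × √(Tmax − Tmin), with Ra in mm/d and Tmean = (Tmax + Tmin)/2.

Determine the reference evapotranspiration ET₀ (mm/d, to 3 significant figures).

Tmean = (34.4 + 8.5)/2 = 21.45 °C
ET₀ = 0.0023 × 11.77 × (21.45 + 17.8) × √25.9 = 0.0023 × 11.77 × 39.25 × 5.0892 = 5.4075 mm/d

5.41 mm/d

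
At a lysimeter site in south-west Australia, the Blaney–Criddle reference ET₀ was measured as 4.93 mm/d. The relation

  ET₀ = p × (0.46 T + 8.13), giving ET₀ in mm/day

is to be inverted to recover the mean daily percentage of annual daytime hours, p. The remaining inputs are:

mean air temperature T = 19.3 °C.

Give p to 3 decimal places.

p = ET₀ / (0.46 T + 8.13) = 4.93 / (0.46 × 19.3 + 8.13) = 4.93 / 17.008 = 0.2899

0.290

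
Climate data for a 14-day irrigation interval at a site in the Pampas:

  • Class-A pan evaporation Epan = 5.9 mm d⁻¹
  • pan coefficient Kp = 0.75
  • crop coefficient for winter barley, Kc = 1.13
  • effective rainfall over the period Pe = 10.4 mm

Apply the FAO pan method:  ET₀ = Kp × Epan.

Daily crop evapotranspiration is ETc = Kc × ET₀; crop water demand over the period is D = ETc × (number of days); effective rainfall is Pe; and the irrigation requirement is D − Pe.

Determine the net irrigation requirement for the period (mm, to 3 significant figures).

59.6 mm

ET₀ = 0.75 × 5.9 = 4.4250 mm/d
ETc = Kc × ET₀ = 1.13 × 4.4250 = 5.0003 mm/d
Crop demand D = ETc × 14 d = 5.0003 × 14 = 70.004 mm
D − Pe = 70.004 − 10.4 = 59.604 mm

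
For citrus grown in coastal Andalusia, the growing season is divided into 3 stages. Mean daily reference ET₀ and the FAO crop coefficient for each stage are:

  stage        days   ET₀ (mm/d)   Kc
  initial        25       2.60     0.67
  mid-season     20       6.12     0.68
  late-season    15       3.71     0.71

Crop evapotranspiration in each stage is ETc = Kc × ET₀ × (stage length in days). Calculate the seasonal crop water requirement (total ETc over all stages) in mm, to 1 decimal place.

initial: 0.67 × 2.60 × 25 = 43.55 mm
mid-season: 0.68 × 6.12 × 20 = 83.23 mm
late-season: 0.71 × 3.71 × 15 = 39.51 mm
Seasonal total = 166.29 mm

166.3 mm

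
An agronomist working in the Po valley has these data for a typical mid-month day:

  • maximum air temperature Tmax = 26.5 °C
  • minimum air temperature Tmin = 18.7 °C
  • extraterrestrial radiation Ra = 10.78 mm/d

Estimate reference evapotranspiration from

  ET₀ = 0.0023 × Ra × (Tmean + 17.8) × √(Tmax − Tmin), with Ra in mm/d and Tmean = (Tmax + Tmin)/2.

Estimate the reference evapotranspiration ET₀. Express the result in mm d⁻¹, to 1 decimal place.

2.8 mm d⁻¹

Tmean = (26.5 + 18.7)/2 = 22.60 °C
ET₀ = 0.0023 × 10.78 × (22.60 + 17.8) × √7.8 = 0.0023 × 10.78 × 40.40 × 2.7928 = 2.7975 mm/d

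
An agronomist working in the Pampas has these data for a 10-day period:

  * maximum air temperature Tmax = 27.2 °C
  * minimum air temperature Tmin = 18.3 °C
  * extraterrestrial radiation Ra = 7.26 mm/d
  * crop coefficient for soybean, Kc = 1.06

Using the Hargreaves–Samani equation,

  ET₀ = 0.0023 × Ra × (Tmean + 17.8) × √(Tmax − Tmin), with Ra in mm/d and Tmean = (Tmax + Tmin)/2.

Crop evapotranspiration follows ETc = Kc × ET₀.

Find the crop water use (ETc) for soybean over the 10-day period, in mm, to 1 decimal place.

Tmean = (27.2 + 18.3)/2 = 22.75 °C
ET₀ = 0.0023 × 7.26 × (22.75 + 17.8) × √8.9 = 0.0023 × 7.26 × 40.55 × 2.9833 = 2.0200 mm/d
ETc = Kc × ET₀ = 1.06 × 2.0200 = 2.1412 mm/d
Over 10 days: 2.1412 × 10 = 21.412 mm

21.4 mm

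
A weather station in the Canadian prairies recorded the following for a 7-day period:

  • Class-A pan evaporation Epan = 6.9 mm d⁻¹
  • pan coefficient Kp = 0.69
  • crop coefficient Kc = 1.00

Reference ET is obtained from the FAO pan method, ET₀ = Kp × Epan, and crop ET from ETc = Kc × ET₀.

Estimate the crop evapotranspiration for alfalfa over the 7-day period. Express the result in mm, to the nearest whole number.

ET₀ = 0.69 × 6.9 = 4.7610 mm/d
ETc = Kc × ET₀ = 1.00 × 4.7610 = 4.7610 mm/d
Over 7 days: 4.7610 × 7 = 33.327 mm

33 mm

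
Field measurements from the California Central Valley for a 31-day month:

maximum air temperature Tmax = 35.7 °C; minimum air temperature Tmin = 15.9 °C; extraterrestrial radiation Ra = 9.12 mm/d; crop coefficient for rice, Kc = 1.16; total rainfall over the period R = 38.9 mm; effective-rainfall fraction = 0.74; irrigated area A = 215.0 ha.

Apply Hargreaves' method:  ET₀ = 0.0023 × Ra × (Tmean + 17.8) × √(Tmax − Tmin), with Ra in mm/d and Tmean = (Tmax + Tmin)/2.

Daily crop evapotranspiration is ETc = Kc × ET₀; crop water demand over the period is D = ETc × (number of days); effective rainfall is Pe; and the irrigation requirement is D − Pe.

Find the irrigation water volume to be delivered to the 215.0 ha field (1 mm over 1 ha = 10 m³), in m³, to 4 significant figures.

252700 m³

Tmean = (35.7 + 15.9)/2 = 25.80 °C
ET₀ = 0.0023 × 9.12 × (25.80 + 17.8) × √19.8 = 0.0023 × 9.12 × 43.60 × 4.4497 = 4.0695 mm/d
ETc = Kc × ET₀ = 1.16 × 4.0695 = 4.7206 mm/d
Crop demand D = ETc × 31 d = 4.7206 × 31 = 146.339 mm
Pe = 0.74 × 38.9 = 28.786 mm
D − Pe = 146.339 − 28.786 = 117.553 mm
Volume = 117.553 mm × 215.0 ha × 10 = 252739.0 m³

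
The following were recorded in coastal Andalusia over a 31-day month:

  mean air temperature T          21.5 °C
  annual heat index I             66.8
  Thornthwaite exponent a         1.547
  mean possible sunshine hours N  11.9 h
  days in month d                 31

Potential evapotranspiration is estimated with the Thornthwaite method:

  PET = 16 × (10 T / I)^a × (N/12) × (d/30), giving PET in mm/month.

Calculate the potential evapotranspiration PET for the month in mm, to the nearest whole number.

10T/I = 10 × 21.5 / 66.8 = 3.2186
(10T/I)^a = 3.2186^1.547 = 6.1004
Uncorrected PET = 16 × 6.1004 = 97.606 mm
Correction = (N/12)(d/30) = (11.9/12)(31/30) = 1.0247
PET = 97.606 × 1.0247 = 100.017 mm/month

100 mm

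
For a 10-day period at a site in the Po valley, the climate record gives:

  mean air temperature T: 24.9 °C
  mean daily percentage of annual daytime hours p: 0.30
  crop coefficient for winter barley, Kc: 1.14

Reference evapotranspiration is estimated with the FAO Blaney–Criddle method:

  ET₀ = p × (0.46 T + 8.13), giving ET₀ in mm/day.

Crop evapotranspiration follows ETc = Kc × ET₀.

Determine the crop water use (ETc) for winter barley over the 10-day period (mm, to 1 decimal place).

ET₀ = 0.30 × (0.46 × 24.9 + 8.13) = 0.30 × 19.584 = 5.8752 mm/d
ETc = Kc × ET₀ = 1.14 × 5.8752 = 6.6977 mm/d
Over 10 days: 6.6977 × 10 = 66.977 mm

67.0 mm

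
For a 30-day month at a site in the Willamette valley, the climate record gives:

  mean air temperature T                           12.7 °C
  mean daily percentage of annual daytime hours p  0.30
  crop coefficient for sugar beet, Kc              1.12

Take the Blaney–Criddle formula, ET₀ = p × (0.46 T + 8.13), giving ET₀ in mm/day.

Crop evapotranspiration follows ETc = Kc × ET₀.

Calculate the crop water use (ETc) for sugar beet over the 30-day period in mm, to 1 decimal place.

140.8 mm

ET₀ = 0.30 × (0.46 × 12.7 + 8.13) = 0.30 × 13.972 = 4.1916 mm/d
ETc = Kc × ET₀ = 1.12 × 4.1916 = 4.6946 mm/d
Over 30 days: 4.6946 × 30 = 140.838 mm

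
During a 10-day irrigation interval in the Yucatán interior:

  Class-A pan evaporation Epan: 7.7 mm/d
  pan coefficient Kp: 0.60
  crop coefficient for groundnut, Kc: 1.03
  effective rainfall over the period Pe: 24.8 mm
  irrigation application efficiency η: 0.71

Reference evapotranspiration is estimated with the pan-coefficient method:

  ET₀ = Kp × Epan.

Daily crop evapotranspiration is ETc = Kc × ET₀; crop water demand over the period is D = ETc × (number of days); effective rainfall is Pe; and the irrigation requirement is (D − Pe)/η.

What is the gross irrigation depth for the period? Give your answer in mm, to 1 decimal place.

ET₀ = 0.60 × 7.7 = 4.6200 mm/d
ETc = Kc × ET₀ = 1.03 × 4.6200 = 4.7586 mm/d
Crop demand D = ETc × 10 d = 4.7586 × 10 = 47.586 mm
D − Pe = 47.586 − 24.8 = 22.786 mm
Gross irrigation = 22.786 / 0.71 = 32.093 mm

32.1 mm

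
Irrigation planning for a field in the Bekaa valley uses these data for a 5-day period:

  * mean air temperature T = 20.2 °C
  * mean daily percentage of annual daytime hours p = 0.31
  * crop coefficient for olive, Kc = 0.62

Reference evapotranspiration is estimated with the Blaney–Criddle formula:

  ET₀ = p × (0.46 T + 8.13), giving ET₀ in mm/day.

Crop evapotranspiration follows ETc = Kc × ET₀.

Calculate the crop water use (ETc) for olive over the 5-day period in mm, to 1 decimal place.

ET₀ = 0.31 × (0.46 × 20.2 + 8.13) = 0.31 × 17.422 = 5.4008 mm/d
ETc = Kc × ET₀ = 0.62 × 5.4008 = 3.3485 mm/d
Over 5 days: 3.3485 × 5 = 16.743 mm

16.7 mm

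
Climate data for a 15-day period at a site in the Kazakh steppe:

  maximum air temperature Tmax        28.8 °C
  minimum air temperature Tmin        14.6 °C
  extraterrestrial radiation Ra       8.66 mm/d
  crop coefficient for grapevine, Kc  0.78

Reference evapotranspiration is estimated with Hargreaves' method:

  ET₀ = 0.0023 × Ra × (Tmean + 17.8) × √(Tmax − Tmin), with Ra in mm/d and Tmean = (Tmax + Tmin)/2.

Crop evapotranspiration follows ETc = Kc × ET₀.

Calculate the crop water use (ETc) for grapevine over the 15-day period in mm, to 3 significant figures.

Tmean = (28.8 + 14.6)/2 = 21.70 °C
ET₀ = 0.0023 × 8.66 × (21.70 + 17.8) × √14.2 = 0.0023 × 8.66 × 39.50 × 3.7683 = 2.9648 mm/d
ETc = Kc × ET₀ = 0.78 × 2.9648 = 2.3125 mm/d
Over 15 days: 2.3125 × 15 = 34.688 mm

34.7 mm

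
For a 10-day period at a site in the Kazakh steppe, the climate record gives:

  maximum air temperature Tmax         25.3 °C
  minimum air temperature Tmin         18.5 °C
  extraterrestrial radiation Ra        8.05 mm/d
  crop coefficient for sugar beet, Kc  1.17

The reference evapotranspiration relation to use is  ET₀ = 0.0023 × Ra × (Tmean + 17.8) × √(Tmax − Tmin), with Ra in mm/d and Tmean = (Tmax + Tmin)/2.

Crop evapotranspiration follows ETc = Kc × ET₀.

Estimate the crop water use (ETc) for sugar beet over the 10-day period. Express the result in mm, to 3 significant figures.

Tmean = (25.3 + 18.5)/2 = 21.90 °C
ET₀ = 0.0023 × 8.05 × (21.90 + 17.8) × √6.8 = 0.0023 × 8.05 × 39.70 × 2.6077 = 1.9168 mm/d
ETc = Kc × ET₀ = 1.17 × 1.9168 = 2.2427 mm/d
Over 10 days: 2.2427 × 10 = 22.427 mm

22.4 mm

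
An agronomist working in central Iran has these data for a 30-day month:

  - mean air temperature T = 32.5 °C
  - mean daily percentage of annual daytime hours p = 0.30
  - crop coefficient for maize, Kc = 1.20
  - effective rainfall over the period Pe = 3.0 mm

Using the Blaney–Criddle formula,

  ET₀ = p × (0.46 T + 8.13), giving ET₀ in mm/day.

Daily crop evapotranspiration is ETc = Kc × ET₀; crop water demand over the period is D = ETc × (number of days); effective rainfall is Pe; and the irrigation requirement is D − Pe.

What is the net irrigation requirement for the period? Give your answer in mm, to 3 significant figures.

246 mm

ET₀ = 0.30 × (0.46 × 32.5 + 8.13) = 0.30 × 23.080 = 6.9240 mm/d
ETc = Kc × ET₀ = 1.20 × 6.9240 = 8.3088 mm/d
Crop demand D = ETc × 30 d = 8.3088 × 30 = 249.264 mm
D − Pe = 249.264 − 3.0 = 246.264 mm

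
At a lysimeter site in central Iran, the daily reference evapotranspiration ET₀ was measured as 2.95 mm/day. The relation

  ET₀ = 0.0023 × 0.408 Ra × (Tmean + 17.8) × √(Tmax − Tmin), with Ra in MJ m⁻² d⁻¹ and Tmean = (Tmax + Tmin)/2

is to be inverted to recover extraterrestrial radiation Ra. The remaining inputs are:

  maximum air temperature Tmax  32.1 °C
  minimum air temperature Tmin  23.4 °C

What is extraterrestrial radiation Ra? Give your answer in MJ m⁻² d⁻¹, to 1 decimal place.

23.4 MJ m⁻² d⁻¹

Tmean = (32.1+23.4)/2 = 27.75 °C; ΔT = 8.7
Ra = ET₀ / [0.0023 × 0.408 × (Tmean+17.8) × √ΔT]
   = 2.95 / (0.0023 × 0.408 × 45.55 × 2.9496) = 23.398 MJ m⁻² d⁻¹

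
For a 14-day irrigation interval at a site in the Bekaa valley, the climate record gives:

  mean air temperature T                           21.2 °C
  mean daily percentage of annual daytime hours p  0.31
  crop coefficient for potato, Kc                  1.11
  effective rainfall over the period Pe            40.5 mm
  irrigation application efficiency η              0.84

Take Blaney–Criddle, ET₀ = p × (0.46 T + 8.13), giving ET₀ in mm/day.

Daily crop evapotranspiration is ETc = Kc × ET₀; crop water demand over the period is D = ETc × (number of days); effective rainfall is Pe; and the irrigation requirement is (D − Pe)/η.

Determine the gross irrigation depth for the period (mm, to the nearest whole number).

ET₀ = 0.31 × (0.46 × 21.2 + 8.13) = 0.31 × 17.882 = 5.5434 mm/d
ETc = Kc × ET₀ = 1.11 × 5.5434 = 6.1532 mm/d
Crop demand D = ETc × 14 d = 6.1532 × 14 = 86.145 mm
D − Pe = 86.145 − 40.5 = 45.645 mm
Gross irrigation = 45.645 / 0.84 = 54.339 mm

54 mm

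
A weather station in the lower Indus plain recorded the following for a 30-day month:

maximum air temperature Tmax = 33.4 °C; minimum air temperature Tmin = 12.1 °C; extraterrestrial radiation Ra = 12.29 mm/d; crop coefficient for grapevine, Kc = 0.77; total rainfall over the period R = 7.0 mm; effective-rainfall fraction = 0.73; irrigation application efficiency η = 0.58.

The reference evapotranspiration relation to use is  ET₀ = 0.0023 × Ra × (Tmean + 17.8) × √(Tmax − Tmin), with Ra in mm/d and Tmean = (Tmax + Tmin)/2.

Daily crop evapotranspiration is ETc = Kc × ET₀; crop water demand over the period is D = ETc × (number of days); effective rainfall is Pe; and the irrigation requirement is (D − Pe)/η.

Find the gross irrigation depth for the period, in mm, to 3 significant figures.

202 mm

Tmean = (33.4 + 12.1)/2 = 22.75 °C
ET₀ = 0.0023 × 12.29 × (22.75 + 17.8) × √21.3 = 0.0023 × 12.29 × 40.55 × 4.6152 = 5.2901 mm/d
ETc = Kc × ET₀ = 0.77 × 5.2901 = 4.0734 mm/d
Crop demand D = ETc × 30 d = 4.0734 × 30 = 122.202 mm
Pe = 0.73 × 7.0 = 5.110 mm
D − Pe = 122.202 − 5.110 = 117.092 mm
Gross irrigation = 117.092 / 0.58 = 201.883 mm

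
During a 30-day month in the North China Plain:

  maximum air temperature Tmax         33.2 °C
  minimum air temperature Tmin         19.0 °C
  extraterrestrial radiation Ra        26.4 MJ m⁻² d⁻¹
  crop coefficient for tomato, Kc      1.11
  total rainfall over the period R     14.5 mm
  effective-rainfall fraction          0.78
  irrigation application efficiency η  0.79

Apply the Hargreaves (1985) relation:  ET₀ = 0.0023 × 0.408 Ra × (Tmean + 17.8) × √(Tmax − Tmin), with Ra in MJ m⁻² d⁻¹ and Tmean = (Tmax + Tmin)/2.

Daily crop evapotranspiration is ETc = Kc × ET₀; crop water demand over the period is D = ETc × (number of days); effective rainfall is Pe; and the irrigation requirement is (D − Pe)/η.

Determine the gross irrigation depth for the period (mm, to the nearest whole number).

158 mm

Tmean = (33.2 + 19.0)/2 = 26.10 °C
0.408 Ra = 0.408 × 26.4 = 10.7712 mm/d equivalent
ET₀ = 0.0023 × 10.7712 × (26.10 + 17.8) × √14.2 = 0.0023 × 10.7712 × 43.90 × 3.7683 = 4.0983 mm/d
ETc = Kc × ET₀ = 1.11 × 4.0983 = 4.5491 mm/d
Crop demand D = ETc × 30 d = 4.5491 × 30 = 136.473 mm
Pe = 0.78 × 14.5 = 11.310 mm
D − Pe = 136.473 − 11.310 = 125.163 mm
Gross irrigation = 125.163 / 0.79 = 158.434 mm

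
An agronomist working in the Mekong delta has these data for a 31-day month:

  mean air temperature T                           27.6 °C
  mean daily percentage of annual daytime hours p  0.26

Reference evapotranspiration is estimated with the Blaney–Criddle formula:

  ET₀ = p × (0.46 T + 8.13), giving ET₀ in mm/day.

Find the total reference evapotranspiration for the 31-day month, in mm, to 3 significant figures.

168 mm

ET₀ = 0.26 × (0.46 × 27.6 + 8.13) = 0.26 × 20.826 = 5.4148 mm/d
Monthly total = 5.4148 × 31 = 167.859 mm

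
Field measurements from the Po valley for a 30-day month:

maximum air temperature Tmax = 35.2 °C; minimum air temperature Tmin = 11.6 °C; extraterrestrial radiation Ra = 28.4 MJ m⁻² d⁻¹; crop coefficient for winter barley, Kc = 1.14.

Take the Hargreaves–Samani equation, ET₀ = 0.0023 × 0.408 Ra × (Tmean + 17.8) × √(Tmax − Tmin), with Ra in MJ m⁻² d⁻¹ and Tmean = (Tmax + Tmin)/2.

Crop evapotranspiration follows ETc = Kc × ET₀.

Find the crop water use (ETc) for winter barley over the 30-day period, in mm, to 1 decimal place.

182.4 mm

Tmean = (35.2 + 11.6)/2 = 23.40 °C
0.408 Ra = 0.408 × 28.4 = 11.5872 mm/d equivalent
ET₀ = 0.0023 × 11.5872 × (23.40 + 17.8) × √23.6 = 0.0023 × 11.5872 × 41.20 × 4.8580 = 5.3341 mm/d
ETc = Kc × ET₀ = 1.14 × 5.3341 = 6.0809 mm/d
Over 30 days: 6.0809 × 30 = 182.427 mm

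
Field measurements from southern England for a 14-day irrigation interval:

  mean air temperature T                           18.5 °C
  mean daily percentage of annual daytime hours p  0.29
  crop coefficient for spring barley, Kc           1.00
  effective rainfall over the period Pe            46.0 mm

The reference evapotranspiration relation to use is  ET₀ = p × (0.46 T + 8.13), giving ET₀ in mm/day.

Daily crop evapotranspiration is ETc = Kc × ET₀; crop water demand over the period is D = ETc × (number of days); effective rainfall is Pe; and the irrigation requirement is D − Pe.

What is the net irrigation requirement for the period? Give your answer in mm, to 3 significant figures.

ET₀ = 0.29 × (0.46 × 18.5 + 8.13) = 0.29 × 16.640 = 4.8256 mm/d
ETc = Kc × ET₀ = 1.00 × 4.8256 = 4.8256 mm/d
Crop demand D = ETc × 14 d = 4.8256 × 14 = 67.558 mm
D − Pe = 67.558 − 46.0 = 21.558 mm

21.6 mm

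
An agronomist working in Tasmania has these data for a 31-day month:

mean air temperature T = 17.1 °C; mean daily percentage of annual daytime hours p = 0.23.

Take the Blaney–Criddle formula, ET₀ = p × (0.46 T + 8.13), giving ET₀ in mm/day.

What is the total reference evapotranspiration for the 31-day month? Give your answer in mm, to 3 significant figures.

ET₀ = 0.23 × (0.46 × 17.1 + 8.13) = 0.23 × 15.996 = 3.6791 mm/d
Monthly total = 3.6791 × 31 = 114.052 mm

114 mm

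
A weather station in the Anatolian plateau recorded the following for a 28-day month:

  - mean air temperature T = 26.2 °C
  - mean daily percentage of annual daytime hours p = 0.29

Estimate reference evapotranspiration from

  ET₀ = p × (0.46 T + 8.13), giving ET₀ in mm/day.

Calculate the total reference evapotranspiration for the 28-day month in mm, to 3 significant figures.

164 mm

ET₀ = 0.29 × (0.46 × 26.2 + 8.13) = 0.29 × 20.182 = 5.8528 mm/d
Monthly total = 5.8528 × 28 = 163.878 mm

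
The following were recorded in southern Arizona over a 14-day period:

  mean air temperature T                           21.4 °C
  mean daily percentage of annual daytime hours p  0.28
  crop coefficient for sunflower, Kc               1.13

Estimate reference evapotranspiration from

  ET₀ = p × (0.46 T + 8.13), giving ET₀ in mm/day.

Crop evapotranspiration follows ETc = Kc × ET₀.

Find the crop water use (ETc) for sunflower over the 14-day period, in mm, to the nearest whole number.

ET₀ = 0.28 × (0.46 × 21.4 + 8.13) = 0.28 × 17.974 = 5.0327 mm/d
ETc = Kc × ET₀ = 1.13 × 5.0327 = 5.6870 mm/d
Over 14 days: 5.6870 × 14 = 79.618 mm

80 mm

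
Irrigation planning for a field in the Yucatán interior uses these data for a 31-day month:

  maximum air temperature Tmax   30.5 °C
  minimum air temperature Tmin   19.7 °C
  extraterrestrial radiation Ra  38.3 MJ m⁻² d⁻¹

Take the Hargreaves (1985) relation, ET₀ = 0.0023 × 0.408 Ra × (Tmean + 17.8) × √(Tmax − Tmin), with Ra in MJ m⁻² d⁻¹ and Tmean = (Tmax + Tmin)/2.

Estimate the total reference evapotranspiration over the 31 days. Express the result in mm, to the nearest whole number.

157 mm

Tmean = (30.5 + 19.7)/2 = 25.10 °C
0.408 Ra = 0.408 × 38.3 = 15.6264 mm/d equivalent
ET₀ = 0.0023 × 15.6264 × (25.10 + 17.8) × √10.8 = 0.0023 × 15.6264 × 42.90 × 3.2863 = 5.0670 mm/d
Over 31 days: 5.0670 × 31 = 157.077 mm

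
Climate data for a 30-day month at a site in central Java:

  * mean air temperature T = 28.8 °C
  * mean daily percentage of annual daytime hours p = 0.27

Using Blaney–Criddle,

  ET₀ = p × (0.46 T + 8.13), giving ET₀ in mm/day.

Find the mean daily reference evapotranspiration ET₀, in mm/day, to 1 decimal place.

ET₀ = 0.27 × (0.46 × 28.8 + 8.13) = 0.27 × 21.378 = 5.7721 mm/d

5.8 mm/day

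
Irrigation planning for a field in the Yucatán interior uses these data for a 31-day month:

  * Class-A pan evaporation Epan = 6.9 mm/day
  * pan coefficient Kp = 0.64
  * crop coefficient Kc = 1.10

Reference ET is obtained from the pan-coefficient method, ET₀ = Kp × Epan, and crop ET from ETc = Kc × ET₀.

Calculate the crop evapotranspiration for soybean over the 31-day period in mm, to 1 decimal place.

150.6 mm

ET₀ = 0.64 × 6.9 = 4.4160 mm/d
ETc = Kc × ET₀ = 1.10 × 4.4160 = 4.8576 mm/d
Over 31 days: 4.8576 × 31 = 150.586 mm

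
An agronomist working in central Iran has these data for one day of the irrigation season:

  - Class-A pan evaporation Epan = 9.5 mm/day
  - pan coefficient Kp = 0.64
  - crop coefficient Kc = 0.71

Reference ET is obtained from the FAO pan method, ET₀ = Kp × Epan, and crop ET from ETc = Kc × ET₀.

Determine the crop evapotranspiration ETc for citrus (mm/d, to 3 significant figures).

4.32 mm/d

ET₀ = 0.64 × 9.5 = 6.0800 mm/d
ETc = Kc × ET₀ = 0.71 × 6.0800 = 4.3168 mm/d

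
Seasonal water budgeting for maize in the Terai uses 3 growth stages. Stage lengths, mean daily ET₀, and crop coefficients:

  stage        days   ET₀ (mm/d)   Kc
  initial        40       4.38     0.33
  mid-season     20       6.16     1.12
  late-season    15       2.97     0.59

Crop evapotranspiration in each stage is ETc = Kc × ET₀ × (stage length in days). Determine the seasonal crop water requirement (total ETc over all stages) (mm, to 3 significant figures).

initial: 0.33 × 4.38 × 40 = 57.82 mm
mid-season: 1.12 × 6.16 × 20 = 137.98 mm
late-season: 0.59 × 2.97 × 15 = 26.28 mm
Seasonal total = 222.08 mm

222 mm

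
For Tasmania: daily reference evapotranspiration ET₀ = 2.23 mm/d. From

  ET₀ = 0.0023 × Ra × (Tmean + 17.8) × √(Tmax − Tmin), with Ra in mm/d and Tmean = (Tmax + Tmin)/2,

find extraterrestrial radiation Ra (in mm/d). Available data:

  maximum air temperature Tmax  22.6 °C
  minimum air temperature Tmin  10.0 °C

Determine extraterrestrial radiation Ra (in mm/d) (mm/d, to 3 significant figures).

Tmean = 16.30 °C; √ΔT = 3.5496
Ra = ET₀ / [0.0023 × (Tmean+17.8) × √ΔT] = 2.23 / (0.0023 × 34.10 × 3.5496) = 8.010 mm/d

8.01 mm/d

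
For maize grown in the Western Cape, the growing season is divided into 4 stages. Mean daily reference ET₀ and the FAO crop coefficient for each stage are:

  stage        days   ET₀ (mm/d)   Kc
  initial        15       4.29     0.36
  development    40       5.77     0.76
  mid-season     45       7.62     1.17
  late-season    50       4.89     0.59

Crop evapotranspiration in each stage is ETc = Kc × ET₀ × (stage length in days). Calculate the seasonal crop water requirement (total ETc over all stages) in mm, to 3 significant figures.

744 mm

initial: 0.36 × 4.29 × 15 = 23.17 mm
development: 0.76 × 5.77 × 40 = 175.41 mm
mid-season: 1.17 × 7.62 × 45 = 401.19 mm
late-season: 0.59 × 4.89 × 50 = 144.26 mm
Seasonal total = 744.03 mm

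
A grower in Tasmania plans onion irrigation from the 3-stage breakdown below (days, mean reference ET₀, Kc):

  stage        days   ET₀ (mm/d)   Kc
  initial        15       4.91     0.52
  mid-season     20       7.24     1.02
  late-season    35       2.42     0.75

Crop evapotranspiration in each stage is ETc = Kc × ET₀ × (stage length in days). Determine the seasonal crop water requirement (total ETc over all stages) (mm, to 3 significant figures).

initial: 0.52 × 4.91 × 15 = 38.30 mm
mid-season: 1.02 × 7.24 × 20 = 147.70 mm
late-season: 0.75 × 2.42 × 35 = 63.53 mm
Seasonal total = 249.53 mm

250 mm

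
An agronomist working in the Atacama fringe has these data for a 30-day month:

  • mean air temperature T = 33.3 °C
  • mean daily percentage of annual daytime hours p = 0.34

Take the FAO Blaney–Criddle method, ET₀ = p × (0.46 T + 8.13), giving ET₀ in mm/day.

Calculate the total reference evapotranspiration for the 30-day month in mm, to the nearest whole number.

239 mm

ET₀ = 0.34 × (0.46 × 33.3 + 8.13) = 0.34 × 23.448 = 7.9723 mm/d
Monthly total = 7.9723 × 30 = 239.169 mm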